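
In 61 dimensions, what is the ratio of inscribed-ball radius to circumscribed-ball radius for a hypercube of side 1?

For an n-cube of any side s, the inradius is s/2 and the circumradius is s√n/2, so the ratio is 1/√61 ≈ 0.128037.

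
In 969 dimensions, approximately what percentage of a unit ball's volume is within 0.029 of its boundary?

1 - (1-0.029)^969 ≈ 1 - 4.125e-13 ≈ (100 - 4.13e-11)%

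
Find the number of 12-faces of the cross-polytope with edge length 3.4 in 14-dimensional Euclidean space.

Number of 12-faces = 2^(12+1) · C(14,12+1) = 8192 · 14 = 114688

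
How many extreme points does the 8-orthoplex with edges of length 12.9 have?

Number of vertices = 2n = 16.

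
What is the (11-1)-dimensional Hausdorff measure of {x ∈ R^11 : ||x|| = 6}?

|∂B_11(6)| = 143327232·π^5/35 ≈ 1.25317e+09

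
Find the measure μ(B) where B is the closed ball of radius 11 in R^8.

V = 214358881·π^4/24 ≈ 8.70021e+08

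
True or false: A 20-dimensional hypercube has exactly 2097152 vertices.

False. The 20-cube has 2^20 = 1048576 vertices.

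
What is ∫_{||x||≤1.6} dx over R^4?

The n-ball volume is π^(n/2)·r^n/Γ(n/2+1). With n=4, r=1.6: V ≈ 32.3407.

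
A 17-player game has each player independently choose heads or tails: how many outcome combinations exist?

The 17-cube has 2^17 = 131072 vertices.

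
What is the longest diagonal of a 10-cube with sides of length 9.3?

Diagonal = √10 · 9.3 ≈ 29.4092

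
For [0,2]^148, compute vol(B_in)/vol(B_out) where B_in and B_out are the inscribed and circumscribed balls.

V_in / V_out = (r_in/r_out)^148 = (1/√148)^148 = 148^(-148/2) ≈ 2.51555e-161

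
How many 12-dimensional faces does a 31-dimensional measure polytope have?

Number of 12-faces = C(31,12) · 2^(31-12) = 141120525 · 524288 = 73987797811200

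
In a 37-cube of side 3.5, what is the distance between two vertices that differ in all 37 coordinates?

Diagonal = √37 · 3.5 ≈ 21.2897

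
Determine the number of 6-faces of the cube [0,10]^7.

f_6(7-cube) = (7 choose 6) · 2^1 = 14.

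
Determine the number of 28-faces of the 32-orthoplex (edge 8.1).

f_28(32-orthoplex) = 2^29 · (32 choose 29) = 2662879723520.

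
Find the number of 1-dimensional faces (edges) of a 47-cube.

The 47-cube has n·2^(n-1) = 47·2^46 = 47·70368744177664 = 3307330976350208 edges.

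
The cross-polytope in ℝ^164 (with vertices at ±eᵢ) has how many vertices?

The vertices are ±e_1, ..., ±e_164, so there are 2·164 = 328.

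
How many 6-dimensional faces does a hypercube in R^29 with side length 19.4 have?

Number of 6-faces = C(29,6) · 2^(29-6) = 475020 · 8388608 = 3984756572160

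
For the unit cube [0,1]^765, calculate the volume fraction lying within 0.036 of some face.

The inner cube has side 1-2·0.036 = 0.928 and volume (0.928)^765 ≈ 1.493e-25, so the shell holds 1 - 1.493e-25 of the volume.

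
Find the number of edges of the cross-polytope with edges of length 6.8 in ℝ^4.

f_1(4-orthoplex) = 2^2 · (4 choose 2) = 24.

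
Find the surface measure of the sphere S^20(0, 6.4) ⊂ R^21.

S = n·V_n(r)/r = 21·V_21(6.4)/6.4 (volume-to-surface relation), giving 3.89374e+15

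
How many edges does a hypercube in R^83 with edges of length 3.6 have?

The 83-cube has n·2^(n-1) = 83·2^82 = 83·4835703278458516698824704 = 401363372112056886002450432 edges.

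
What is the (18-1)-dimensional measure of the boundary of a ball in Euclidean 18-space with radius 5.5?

|∂B_18(5.5)| = 505447028499293771·π^9/2642411520 ≈ 5.70196e+12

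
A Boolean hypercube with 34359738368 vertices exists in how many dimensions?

2^n = 34359738368 ⇒ n = log_2(34359738368) = 35.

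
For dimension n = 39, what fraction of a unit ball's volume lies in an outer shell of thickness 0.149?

1 - (1-0.149)^39 ≈ 0.99815 ≈ 99.81%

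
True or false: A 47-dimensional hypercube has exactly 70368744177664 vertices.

False. The 47-cube has 2^47 = 140737488355328 vertices.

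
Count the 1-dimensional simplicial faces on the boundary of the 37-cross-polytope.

Each 1-face is the convex hull of 2 vertices, one chosen as ±e_i from each of 2 distinct axes: 2^2·C(37,2) = 2664.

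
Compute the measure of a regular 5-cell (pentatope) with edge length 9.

Volume = 9^4 · √(5/2^4) / 4! ≈ 152.821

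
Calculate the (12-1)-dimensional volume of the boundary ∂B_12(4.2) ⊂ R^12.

S_12(4.2) = 2·π^(12/2)·(4.2)^11 / Γ(12/2) ≈ 1.14945e+08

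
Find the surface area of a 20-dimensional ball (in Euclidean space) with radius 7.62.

S = n·V_n(r)/r = 20·V_20(7.62)/7.62 (volume-to-surface relation), giving 2.9506e+16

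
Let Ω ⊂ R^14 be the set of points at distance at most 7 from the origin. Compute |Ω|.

V_14(7) = π^(14/2) · (7)^14 / Γ(14/2 + 1) = 96889010407·π^7/720 ≈ 4.06435e+11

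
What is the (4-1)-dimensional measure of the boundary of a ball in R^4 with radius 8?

|∂B_4(8)| = 1024·π^2 ≈ 10106.5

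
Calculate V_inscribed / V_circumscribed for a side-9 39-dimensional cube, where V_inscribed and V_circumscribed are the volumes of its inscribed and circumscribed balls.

The radii are 9/2 and 9√39/2, so the volume ratio is (1/√39)^39 = 39^{-39/2} ≈ 9.42411e-32.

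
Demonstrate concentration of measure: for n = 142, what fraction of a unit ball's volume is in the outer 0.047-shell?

1 - (1-0.047)^142 ≈ 0.998926 ≈ 99.89%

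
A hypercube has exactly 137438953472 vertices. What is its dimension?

The n-cube has 2^n vertices, and 137438953472 = 2^37, so n = 37.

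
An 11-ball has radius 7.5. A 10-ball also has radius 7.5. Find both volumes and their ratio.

V_11(7.5) ≈ 7.95754e+09. V_10(7.5) ≈ 1.43609e+09. Ratio V_11/V_10 ≈ 5.541.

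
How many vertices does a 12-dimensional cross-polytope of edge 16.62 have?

Number of vertices = 2n = 24.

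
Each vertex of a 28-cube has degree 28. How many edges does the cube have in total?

Number of 1-faces = C(28,1)·2^(28-1) = 28·134217728 = 3758096384.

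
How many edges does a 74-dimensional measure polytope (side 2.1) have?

An n-cube has n·2^(n-1) edges. With n = 74: 74·9444732965739290427392 = 698910239464707491627008.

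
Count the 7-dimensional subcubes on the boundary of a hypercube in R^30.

Choose 7 of 30 axes to span the face (C(30,7) = 2035800 ways), then fix each of the remaining 23 coordinates at one of its two extreme values (2^23 = 8388608 ways): 2035800·8388608 = 17077528166400.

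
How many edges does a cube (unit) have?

The 3-cube has n·2^(n-1) = 3·2^2 = 3·4 = 12 edges.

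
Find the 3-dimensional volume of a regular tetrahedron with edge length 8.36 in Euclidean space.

Volume = (√2/12) · 8.36³ = 68.8577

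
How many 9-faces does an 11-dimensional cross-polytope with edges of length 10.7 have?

f_9(11-orthoplex) = 2^10 · (11 choose 10) = 11264.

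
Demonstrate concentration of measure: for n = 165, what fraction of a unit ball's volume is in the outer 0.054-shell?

1 - (1-0.054)^165 ≈ 0.999895 ≈ 99.9895%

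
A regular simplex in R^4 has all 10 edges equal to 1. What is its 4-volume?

V = (1^4 / 4!) · √((4+1) / 2^4) ≈ 0.0232924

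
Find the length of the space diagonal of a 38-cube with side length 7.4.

d = √(7.4² + 7.4² + ... + 7.4²) [38 terms] = √(38·7.4²) = 7.4√38 ≈ 45.6167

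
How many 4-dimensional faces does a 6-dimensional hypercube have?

Choose 4 of 6 axes to span the face (C(6,4) = 15 ways), then fix each of the remaining 2 coordinates at one of its two extreme values (2^2 = 4 ways): 15·4 = 60.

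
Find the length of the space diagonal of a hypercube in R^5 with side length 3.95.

The space diagonal of an n-cube of side s is s√n. Here 3.95·√5 ≈ 8.83247.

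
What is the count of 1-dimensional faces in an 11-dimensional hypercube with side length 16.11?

An n-cube has C(n,k)·2^(n-k) k-faces. Here C(11,1)·2^10 = 11·1024 = 11264.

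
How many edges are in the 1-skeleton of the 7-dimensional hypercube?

An n-cube has n·2^(n-1) edges. With n = 7: 7·64 = 448.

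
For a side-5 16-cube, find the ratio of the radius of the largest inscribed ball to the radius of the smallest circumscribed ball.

r_in / r_out = (5/2) / (5√16/2) = 1/√16 ≈ 0.25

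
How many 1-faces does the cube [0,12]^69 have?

An n-cube has n·2^(n-1) edges. With n = 69: 69·295147905179352825856 = 20365205457375344984064.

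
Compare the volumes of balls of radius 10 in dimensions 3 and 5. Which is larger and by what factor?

V_3(10) ≈ 4188.79, V_5(10) ≈ 526379. The 5-ball is larger by a factor of 125.7.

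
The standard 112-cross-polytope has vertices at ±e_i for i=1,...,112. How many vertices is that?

An n-cross-polytope has 2n vertices; here n = 112, giving 224.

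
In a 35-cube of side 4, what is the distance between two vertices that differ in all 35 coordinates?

||(4,4,...,4)|| = √(35)·4 ≈ 23.6643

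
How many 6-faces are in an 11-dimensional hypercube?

An n-cube has C(n,k)·2^(n-k) k-faces. Here C(11,6)·2^5 = 462·32 = 14784.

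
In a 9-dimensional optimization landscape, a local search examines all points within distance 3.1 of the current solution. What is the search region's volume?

Volume = π^{9/2}·(3.1)^9/Γ(11/2) ≈ 87211.3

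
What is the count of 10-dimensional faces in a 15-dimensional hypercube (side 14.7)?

Number of 10-faces = C(15,10) · 2^(15-10) = 3003 · 32 = 96096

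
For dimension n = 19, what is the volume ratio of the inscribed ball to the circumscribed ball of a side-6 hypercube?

V_in/V_out = n^(-n/2) = 19^(-19/2) ≈ 7.10953e-13.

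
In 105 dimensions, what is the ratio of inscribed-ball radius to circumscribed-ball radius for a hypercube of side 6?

For an n-cube of any side s, the inradius is s/2 and the circumradius is s√n/2, so the ratio is 1/√105 ≈ 0.09759.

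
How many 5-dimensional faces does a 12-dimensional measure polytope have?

f_5(12-cube) = (12 choose 5) · 2^7 = 101376.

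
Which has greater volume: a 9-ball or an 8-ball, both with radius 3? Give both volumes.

V_9(3) ≈ 64924.6. V_8(3) ≈ 26629.2. The 9-ball is larger.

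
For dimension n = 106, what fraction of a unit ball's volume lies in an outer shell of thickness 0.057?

1 - (1-0.057)^106 ≈ 0.998013 ≈ 99.80%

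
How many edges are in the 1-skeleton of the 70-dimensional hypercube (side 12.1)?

Each of the 2^70 = 1180591620717411303424 vertices has degree 70; total edges = 70·2^70/2 = 41320706725109395619840.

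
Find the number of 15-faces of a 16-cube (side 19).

Choose 15 of 16 axes to span the face (C(16,15) = 16 ways), then fix each of the remaining 1 coordinate at one of its two extreme values (2^1 = 2 ways): 16·2 = 32.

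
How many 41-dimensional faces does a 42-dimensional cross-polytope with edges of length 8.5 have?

An n-cross-polytope has 2^(k+1)·C(n,k+1) k-faces. Here 2^42·C(42,42) = 4398046511104·1 = 4398046511104.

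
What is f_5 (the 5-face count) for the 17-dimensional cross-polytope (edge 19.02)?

Each 5-face is the convex hull of 6 vertices, one chosen as ±e_i from each of 6 distinct axes: 2^6·C(17,6) = 792064.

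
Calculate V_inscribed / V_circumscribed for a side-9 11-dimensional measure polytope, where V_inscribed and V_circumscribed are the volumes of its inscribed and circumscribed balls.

Volume scales as r^n, and r_in/r_out = 1/√11, giving (1/√11)^11 ≈ 1.87215e-06.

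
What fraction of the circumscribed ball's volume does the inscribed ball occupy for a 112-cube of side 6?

V_in/V_out = n^(-n/2) = 112^(-112/2) ≈ 1.75304e-115.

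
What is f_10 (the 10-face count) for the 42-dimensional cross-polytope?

An n-cross-polytope has 2^(k+1)·C(n,k+1) k-faces. Here 2^11·C(42,11) = 2048·4280561376 = 8766589698048.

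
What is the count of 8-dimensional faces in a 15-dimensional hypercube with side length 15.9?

Number of 8-faces = C(15,8) · 2^(15-8) = 6435 · 128 = 823680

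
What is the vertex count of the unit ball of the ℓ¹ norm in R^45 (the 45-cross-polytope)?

The vertices are ±e_1, ..., ±e_45, so there are 2·45 = 90.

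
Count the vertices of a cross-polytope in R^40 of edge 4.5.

The 40-dimensional cross-polytope has 2n = 2·40 = 80 vertices.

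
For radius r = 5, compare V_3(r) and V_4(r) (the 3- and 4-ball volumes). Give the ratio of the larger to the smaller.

V_3(5) ≈ 523.599, V_4(5) ≈ 3084.25. The 4-ball is larger by a factor of 5.89.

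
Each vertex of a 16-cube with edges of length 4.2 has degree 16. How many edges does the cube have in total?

Number of 1-faces = C(16,1)·2^(16-1) = 16·32768 = 524288.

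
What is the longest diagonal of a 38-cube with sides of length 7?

||(7,7,...,7)|| = √(38)·7 ≈ 43.1509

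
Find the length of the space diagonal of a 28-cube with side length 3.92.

||(3.92,3.92,...,3.92)|| = √(28)·3.92 ≈ 20.7427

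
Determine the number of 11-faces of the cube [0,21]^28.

f_11(28-cube) = (28 choose 11) · 2^17 = 2814663720960.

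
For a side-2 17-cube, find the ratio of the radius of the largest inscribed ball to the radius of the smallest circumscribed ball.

Ratio = (s/2)/(s√17/2) = 17^(-1/2) ≈ 0.242536.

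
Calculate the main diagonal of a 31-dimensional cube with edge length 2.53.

d = √(2.53² + 2.53² + ... + 2.53²) [31 terms] = √(31·2.53²) = 2.53√31 ≈ 14.0864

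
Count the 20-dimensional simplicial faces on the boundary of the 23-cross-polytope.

Number of 20-faces = 2^(20+1) · C(23,20+1) = 2097152 · 253 = 530579456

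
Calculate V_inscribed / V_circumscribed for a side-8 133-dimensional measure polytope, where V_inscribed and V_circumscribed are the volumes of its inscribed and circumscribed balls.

V_in / V_out = (r_in/r_out)^133 = (1/√133)^133 = 133^(-133/2) ≈ 5.80585e-142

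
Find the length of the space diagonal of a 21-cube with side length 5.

||(5,5,...,5)|| = √(21)·5 ≈ 22.9129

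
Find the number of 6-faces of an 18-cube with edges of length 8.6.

An n-cube has C(n,k)·2^(n-k) k-faces. Here C(18,6)·2^12 = 18564·4096 = 76038144.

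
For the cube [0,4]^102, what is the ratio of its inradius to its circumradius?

r_in / r_out = (4/2) / (4√102/2) = 1/√102 ≈ 0.0990148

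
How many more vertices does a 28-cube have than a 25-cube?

The 28-cube has 2^28 = 268435456 vertices. The 25-cube has 2^25 = 33554432 vertices. Difference: 268435456 - 33554432 = 234881024.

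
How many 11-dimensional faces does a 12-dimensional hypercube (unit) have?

An n-cube has C(n,k)·2^(n-k) k-faces. Here C(12,11)·2^1 = 12·2 = 24.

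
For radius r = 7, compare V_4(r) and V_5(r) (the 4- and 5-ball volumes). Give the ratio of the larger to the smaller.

V_4(7) ≈ 11848.5, V_5(7) ≈ 88468.5. The 5-ball is larger by a factor of 7.467.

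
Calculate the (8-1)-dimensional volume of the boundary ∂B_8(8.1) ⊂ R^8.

The surface area of an n-ball is 2π^(n/2) r^(n-1) / Γ(n/2). For n=8, r=8.1: 7.42803e+07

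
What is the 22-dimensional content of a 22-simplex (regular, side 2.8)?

V_22 = √(23) · 2.8^22 / (22! · 2^(22/2)) ≈ 1.43299e-14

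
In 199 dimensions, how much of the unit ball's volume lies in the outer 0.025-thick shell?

Shell fraction = 1 - (1-0.025)^199 ≈ 0.993515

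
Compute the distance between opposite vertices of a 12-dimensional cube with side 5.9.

The space diagonal of an n-cube of side s is s√n. Here 5.9·√12 ≈ 20.4382.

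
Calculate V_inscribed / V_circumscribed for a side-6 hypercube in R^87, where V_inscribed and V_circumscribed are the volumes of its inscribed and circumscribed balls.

The radii are 6/2 and 6√87/2, so the volume ratio is (1/√87)^87 = 87^{-87/2} ≈ 4.27477e-85.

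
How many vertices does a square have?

Each vertex is a binary string of length 2, so there are 2^2 = 4.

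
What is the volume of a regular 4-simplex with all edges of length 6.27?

V = (6.27^4 / 4!) · √((4+1) / 2^4) ≈ 35.9985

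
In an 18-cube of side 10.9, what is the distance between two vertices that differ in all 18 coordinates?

||(10.9,10.9,...,10.9)|| = √(18)·10.9 ≈ 46.2448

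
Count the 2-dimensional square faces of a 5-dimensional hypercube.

Number of 2-faces = C(5,2) · 2^(5-2) = 10 · 8 = 80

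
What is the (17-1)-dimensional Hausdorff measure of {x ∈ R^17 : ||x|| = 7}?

S_17(7) = 2·π^(17/2)·(7)^16 / Γ(17/2) = 2430751493090816·π^8/289575 ≈ 7.96487e+13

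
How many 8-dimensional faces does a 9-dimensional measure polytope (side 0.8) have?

f_8(9-cube) = (9 choose 8) · 2^1 = 18.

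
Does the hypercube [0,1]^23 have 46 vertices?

False. The 23-cube has 2^23 = 8388608 vertices.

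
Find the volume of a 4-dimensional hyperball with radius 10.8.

The n-ball volume is π^(n/2)·r^n/Γ(n/2+1). With n=4, r=10.8: V ≈ 67137.4.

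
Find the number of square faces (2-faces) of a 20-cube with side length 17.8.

f_2(20-cube) = (20 choose 2) · 2^18 = 49807360.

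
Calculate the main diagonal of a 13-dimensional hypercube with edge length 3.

The space diagonal of an n-cube of side s is s√n. Here 3·√13 ≈ 10.8167.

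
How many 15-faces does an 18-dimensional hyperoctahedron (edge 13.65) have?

An n-cross-polytope has 2^(k+1)·C(n,k+1) k-faces. Here 2^16·C(18,16) = 65536·153 = 10027008.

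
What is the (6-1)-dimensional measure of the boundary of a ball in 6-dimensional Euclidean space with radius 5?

The surface area of an n-ball is 2π^(n/2) r^(n-1) / Γ(n/2). For n=6, r=5: 3125·π^3 ≈ 96894.6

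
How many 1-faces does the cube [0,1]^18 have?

An n-cube has n·2^(n-1) edges. With n = 18: 18·131072 = 2359296.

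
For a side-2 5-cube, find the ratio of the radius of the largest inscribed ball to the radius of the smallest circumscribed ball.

r_in / r_out = (2/2) / (2√5/2) = 1/√5 ≈ 0.447214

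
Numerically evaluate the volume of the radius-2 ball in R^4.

V = 8·π^2 ≈ 78.9568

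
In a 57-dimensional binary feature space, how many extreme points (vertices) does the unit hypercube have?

The 57-cube has 2^57 = 144115188075855872 vertices.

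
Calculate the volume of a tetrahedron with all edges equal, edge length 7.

Volume = (√2/12) · 7³ = 40.4229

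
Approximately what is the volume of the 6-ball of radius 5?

Volume = π^{6/2}·(5)^6/Γ(4) = 15625·π^3/6 ≈ 80745.5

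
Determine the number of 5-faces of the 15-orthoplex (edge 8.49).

An n-cross-polytope has 2^(k+1)·C(n,k+1) k-faces. Here 2^6·C(15,6) = 64·5005 = 320320.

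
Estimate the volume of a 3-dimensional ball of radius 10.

The n-ball volume is π^(n/2)·r^n/Γ(n/2+1). With n=3, r=10: V = 4000·π/3 ≈ 4188.79.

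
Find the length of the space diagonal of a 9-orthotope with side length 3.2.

Diagonal = √9 · 3.2 = 9.6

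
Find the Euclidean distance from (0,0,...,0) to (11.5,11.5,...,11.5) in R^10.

Diagonal = √10 · 11.5 ≈ 36.3662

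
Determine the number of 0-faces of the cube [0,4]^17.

f_0(17-cube) = (17 choose 0) · 2^17 = 131072.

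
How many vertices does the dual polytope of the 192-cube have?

An n-cross-polytope has 2n vertices; here n = 192, giving 384.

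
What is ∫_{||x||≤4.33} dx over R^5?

Volume = π^{5/2}·(4.33)^5/Γ(7/2) ≈ 8011.94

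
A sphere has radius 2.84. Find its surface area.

|∂B_3(2.84)| = 4πr² = 4π·(2.84)² ≈ 101.355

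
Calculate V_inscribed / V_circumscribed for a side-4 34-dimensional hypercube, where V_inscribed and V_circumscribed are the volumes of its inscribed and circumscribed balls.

V_in / V_out = (r_in/r_out)^34 = (1/√34)^34 = 34^(-34/2) ≈ 9.22271e-27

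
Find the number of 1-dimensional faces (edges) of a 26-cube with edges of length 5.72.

Number of 1-faces = C(26,1)·2^(26-1) = 26·33554432 = 872415232.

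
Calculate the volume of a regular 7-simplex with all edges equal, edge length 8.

Volume = 8^7 · √(8/2^7) / 7! ≈ 104.025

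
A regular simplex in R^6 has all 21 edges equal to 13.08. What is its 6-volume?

V = (13.08^6 / 6!) · √((6+1) / 2^6) ≈ 2300.24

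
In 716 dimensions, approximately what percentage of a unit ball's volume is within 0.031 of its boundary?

1 - (1-0.031)^716 ≈ 1 - 1.614e-10 ≈ (100 - 1.61e-08)%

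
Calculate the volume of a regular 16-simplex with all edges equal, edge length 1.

V = (1^16 / 16!) · √((16+1) / 2^16) ≈ 7.69777e-16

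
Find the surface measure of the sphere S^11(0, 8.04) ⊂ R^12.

S = n·V_n(r)/r = 12·V_12(8.04)/8.04 (volume-to-surface relation), giving 1.454e+11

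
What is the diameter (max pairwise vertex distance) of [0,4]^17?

||(4,4,...,4)|| = √(17)·4 ≈ 16.4924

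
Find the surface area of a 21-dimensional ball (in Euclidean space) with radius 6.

S_21(6) = 2·π^(21/2)·(6)^20 / Γ(21/2) = 92442129447518208·π^10/8083075 ≈ 1.07101e+15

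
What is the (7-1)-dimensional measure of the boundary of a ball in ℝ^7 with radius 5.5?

S = n·V_n(r)/r = 7·V_7(5.5)/5.5 (volume-to-surface relation), giving 1771561·π^3/60 ≈ 915492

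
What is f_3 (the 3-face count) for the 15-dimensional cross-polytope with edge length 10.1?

An n-cross-polytope has 2^(k+1)·C(n,k+1) k-faces. Here 2^4·C(15,4) = 16·1365 = 21840.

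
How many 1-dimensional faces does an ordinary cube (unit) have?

Number of 1-faces = C(3,1) · 2^(3-1) = 3 · 4 = 12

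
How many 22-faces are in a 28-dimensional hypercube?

Choose 22 of 28 axes to span the face (C(28,22) = 376740 ways), then fix each of the remaining 6 coordinates at one of its two extreme values (2^6 = 64 ways): 376740·64 = 24111360.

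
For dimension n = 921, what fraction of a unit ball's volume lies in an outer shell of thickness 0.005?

1 - (1-0.005)^921 ≈ 0.990113 ≈ 99.01%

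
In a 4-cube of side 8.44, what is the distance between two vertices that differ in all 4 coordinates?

d = √(8.44² + 8.44² + ... + 8.44²) [4 terms] = √(4·8.44²) = 8.44√4 = 16.88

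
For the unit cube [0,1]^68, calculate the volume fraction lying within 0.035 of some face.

The inner cube has side 1-2·0.035 = 0.93 and volume (0.93)^68 ≈ 0.007192, so the shell holds 0.992808 of the volume.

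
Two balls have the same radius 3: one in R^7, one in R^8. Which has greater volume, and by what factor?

V_7(3) ≈ 10333.1, V_8(3) ≈ 26629.2. The 8-ball is larger by a factor of 2.577.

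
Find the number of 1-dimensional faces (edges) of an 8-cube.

An n-cube has n·2^(n-1) edges. With n = 8: 8·128 = 1024.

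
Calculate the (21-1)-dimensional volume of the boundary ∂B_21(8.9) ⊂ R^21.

S = n·V_n(r)/r = 21·V_21(8.9)/8.9 (volume-to-surface relation), giving 2.84818e+18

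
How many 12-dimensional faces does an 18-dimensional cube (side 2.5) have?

Number of 12-faces = C(18,12) · 2^(18-12) = 18564 · 64 = 1188096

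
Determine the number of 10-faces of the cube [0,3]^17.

An n-cube has C(n,k)·2^(n-k) k-faces. Here C(17,10)·2^7 = 19448·128 = 2489344.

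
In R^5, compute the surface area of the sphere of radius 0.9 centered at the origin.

The surface area of an n-ball is 2π^(n/2) r^(n-1) / Γ(n/2). For n=5, r=0.9: 17.2679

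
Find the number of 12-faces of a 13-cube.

f_12(13-cube) = (13 choose 12) · 2^1 = 26.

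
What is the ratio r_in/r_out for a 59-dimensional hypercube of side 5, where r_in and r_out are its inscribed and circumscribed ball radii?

For an n-cube of any side s, the inradius is s/2 and the circumradius is s√n/2, so the ratio is 1/√59 ≈ 0.130189.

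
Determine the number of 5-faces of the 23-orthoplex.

f_5(23-orthoplex) = 2^6 · (23 choose 6) = 6460608.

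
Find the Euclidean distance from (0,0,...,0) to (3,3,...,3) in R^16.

||(3,3,...,3)|| = √(16)·3 = 12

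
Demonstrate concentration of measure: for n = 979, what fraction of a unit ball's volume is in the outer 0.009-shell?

1 - (1-0.009)^979 ≈ 0.999857 ≈ 99.9857%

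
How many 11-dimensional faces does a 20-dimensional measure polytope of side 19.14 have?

Choose 11 of 20 axes to span the face (C(20,11) = 167960 ways), then fix each of the remaining 9 coordinates at one of its two extreme values (2^9 = 512 ways): 167960·512 = 85995520.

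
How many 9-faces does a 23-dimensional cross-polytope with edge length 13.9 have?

An n-cross-polytope has 2^(k+1)·C(n,k+1) k-faces. Here 2^10·C(23,10) = 1024·1144066 = 1171523584.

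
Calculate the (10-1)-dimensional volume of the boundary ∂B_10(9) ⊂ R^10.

S_10(9) = 2·π^(10/2)·(9)^9 / Γ(10/2) = 129140163·π^5/4 ≈ 9.87986e+09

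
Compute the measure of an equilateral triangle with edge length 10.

Area = (√3/4) · 10² = 43.3013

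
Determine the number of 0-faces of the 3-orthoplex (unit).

An n-cross-polytope has 2^(k+1)·C(n,k+1) k-faces. Here 2^1·C(3,1) = 2·3 = 6.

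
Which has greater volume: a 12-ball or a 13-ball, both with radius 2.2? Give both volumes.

V_12(2.2) ≈ 17164.8. V_13(2.2) ≈ 25753.5. The 13-ball is larger.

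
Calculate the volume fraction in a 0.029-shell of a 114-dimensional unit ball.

1 - (1-0.029)^114 ≈ 0.965087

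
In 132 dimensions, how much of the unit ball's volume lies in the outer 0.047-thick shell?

Shell fraction = 1 - (1-0.047)^132 ≈ 0.998261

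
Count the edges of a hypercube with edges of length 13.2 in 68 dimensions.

The 68-cube has n·2^(n-1) = 68·2^67 = 68·147573952589676412928 = 10035028776097996079104 edges.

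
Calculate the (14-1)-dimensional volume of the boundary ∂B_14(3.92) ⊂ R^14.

S = n·V_n(r)/r = 14·V_14(3.92)/3.92 (volume-to-surface relation), giving 4.32978e+08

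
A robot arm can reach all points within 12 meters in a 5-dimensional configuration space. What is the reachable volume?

The n-ball volume is π^(n/2)·r^n/Γ(n/2+1). With n=5, r=12: V = 663552·π^2/5 ≈ 1.3098e+06.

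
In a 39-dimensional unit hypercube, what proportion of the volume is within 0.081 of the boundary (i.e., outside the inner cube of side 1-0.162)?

1 - (1 - 2·0.081)^39 = 1 - 0.838^39 ≈ 0.998985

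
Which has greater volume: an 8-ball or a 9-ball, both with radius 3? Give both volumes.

V_8(3) ≈ 26629.2. V_9(3) ≈ 64924.6. The 9-ball is larger.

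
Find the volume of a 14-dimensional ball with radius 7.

The n-ball volume is π^(n/2)·r^n/Γ(n/2+1). With n=14, r=7: V = 96889010407·π^7/720 ≈ 4.06435e+11.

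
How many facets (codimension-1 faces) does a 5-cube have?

Choose 4 of 5 axes to span the face (C(5,4) = 5 ways), then fix each of the remaining 1 coordinate at one of its two extreme values (2^1 = 2 ways): 5·2 = 10.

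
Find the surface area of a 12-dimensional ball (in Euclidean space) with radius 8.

The surface area of an n-ball is 2π^(n/2) r^(n-1) / Γ(n/2). For n=12, r=8: 2147483648·π^6/15 ≈ 1.37638e+11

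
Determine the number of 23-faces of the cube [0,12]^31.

Choose 23 of 31 axes to span the face (C(31,23) = 7888725 ways), then fix each of the remaining 8 coordinates at one of its two extreme values (2^8 = 256 ways): 7888725·256 = 2019513600.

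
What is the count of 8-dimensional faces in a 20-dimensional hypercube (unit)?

Number of 8-faces = C(20,8) · 2^(20-8) = 125970 · 4096 = 515973120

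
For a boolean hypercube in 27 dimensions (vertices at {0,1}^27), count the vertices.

The 27-cube has 2^27 = 134217728 vertices.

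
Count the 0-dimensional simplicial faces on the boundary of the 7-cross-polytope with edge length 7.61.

f_0(7-orthoplex) = 2^1 · (7 choose 1) = 14.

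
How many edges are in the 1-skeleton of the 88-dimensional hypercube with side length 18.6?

Each of the 2^88 = 309485009821345068724781056 vertices has degree 88; total edges = 88·2^88/2 = 13617340432139183023890366464.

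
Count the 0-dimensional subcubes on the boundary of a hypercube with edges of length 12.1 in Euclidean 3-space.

f_0(3-cube) = (3 choose 0) · 2^3 = 8.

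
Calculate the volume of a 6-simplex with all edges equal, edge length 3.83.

V_6 = √(7) · 3.83^6 / (6! · 2^(6/2)) ≈ 1.44984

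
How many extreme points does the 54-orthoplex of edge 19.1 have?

The 54-dimensional cross-polytope has 2n = 2·54 = 108 vertices.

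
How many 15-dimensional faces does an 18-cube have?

An n-cube has C(n,k)·2^(n-k) k-faces. Here C(18,15)·2^3 = 816·8 = 6528.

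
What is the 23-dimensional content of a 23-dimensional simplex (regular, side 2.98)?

For a regular n-simplex with edge a, V = (a^n / n!)·√((n+1)/2^n). With a=2.98, n=23: V ≈ 5.28129e-15.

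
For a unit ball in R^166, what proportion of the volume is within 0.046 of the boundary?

Shell fraction = 1 - (1-0.046)^166 ≈ 0.999597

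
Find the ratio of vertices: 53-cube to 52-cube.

The 53-cube has 2^53 = 9007199254740992 vertices. The 52-cube has 2^52 = 4503599627370496 vertices. Ratio: 9007199254740992/4503599627370496 = 2.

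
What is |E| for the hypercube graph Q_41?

An n-cube has n·2^(n-1) edges. With n = 41: 41·1099511627776 = 45079976738816.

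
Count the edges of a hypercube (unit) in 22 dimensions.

An n-cube has n·2^(n-1) edges. With n = 22: 22·2097152 = 46137344.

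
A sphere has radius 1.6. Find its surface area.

The surface area of an n-ball is 2π^(n/2) r^(n-1) / Γ(n/2). For n=3, r=1.6: 4πr² = 4π·(1.6)² ≈ 32.1699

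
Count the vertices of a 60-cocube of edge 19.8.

An n-cross-polytope has 2n vertices; here n = 60, giving 120.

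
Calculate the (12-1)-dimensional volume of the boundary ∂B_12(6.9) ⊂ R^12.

|∂B_12(6.9)| ≈ 2.70451e+10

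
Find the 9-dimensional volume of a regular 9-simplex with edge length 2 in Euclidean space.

For a regular n-simplex with edge a, V = (a^n / n!)·√((n+1)/2^n). With a=2, n=9: V ≈ 0.000197184.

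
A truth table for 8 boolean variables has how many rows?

Number of vertices = 2^8 = 256.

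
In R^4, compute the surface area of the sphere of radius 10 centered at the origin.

S = n·V_n(r)/r = 4·V_4(10)/10 (volume-to-surface relation), giving 2000·π^2 ≈ 19739.2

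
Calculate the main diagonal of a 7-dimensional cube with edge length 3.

d = √(3² + 3² + ... + 3²) [7 terms] = √(7·3²) = 3√7 ≈ 7.93725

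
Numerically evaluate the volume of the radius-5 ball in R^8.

V = 390625·π^4/24 ≈ 1.58543e+06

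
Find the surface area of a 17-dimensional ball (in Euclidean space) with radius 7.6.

S_17(7.6) = 2·π^(17/2)·(7.6)^16 / Γ(17/2) ≈ 2.96912e+14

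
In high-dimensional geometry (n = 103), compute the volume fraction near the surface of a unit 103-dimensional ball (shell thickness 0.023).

1 - (1-0.023)^103 ≈ 0.908979 ≈ 90.90%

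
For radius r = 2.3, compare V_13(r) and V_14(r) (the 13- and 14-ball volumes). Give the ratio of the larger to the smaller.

V_13(2.3) ≈ 45899, V_14(2.3) ≈ 69471.8. The 14-ball is larger by a factor of 1.514.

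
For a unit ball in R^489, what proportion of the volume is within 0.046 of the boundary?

V(inner)/V(outer) = ((1-0.046)/1)^489 ≈ 9.981e-11, so the shell fraction is 1 - 9.981e-11.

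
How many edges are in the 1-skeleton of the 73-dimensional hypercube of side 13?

An n-cube has n·2^(n-1) edges. With n = 73: 73·4722366482869645213696 = 344732753249484100599808.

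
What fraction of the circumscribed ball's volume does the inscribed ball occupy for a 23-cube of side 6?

V_in / V_out = (r_in/r_out)^23 = (1/√23)^23 = 23^(-23/2) ≈ 2.18842e-16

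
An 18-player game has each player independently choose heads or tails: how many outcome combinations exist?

Number of vertices = 2^18 = 262144.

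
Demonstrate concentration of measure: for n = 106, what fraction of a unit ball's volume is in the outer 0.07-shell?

1 - (1-0.07)^106 ≈ 0.999544 ≈ 99.9544%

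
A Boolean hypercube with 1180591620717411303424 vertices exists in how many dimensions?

2^n = 1180591620717411303424 ⇒ n = log_2(1180591620717411303424) = 70.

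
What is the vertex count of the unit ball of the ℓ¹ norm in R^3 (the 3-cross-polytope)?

Number of vertices = 2n = 6.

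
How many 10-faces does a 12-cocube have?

Each 10-face is the convex hull of 11 vertices, one chosen as ±e_i from each of 11 distinct axes: 2^11·C(12,11) = 24576.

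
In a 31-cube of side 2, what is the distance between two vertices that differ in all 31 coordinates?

Diagonal = √31 · 2 ≈ 11.1355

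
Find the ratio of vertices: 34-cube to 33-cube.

The 34-cube has 2^34 = 17179869184 vertices. The 33-cube has 2^33 = 8589934592 vertices. Ratio: 17179869184/8589934592 = 2.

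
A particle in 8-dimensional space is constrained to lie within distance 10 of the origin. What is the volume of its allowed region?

The n-ball volume is π^(n/2)·r^n/Γ(n/2+1). With n=8, r=10: V = 12500000·π^4/3 ≈ 4.05871e+08.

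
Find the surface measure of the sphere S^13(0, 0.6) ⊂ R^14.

|∂B_14(0.6)| ≈ 0.0109575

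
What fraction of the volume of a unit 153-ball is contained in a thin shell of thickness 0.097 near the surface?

Shell fraction = 1 - (1-0.097)^153 ≈ 0.999999834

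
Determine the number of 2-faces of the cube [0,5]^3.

An n-cube has C(n,k)·2^(n-k) k-faces. Here C(3,2)·2^1 = 3·2 = 6.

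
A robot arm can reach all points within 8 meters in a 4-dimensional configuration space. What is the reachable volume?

The n-ball volume is π^(n/2)·r^n/Γ(n/2+1). With n=4, r=8: V = 2048·π^2 ≈ 20212.9.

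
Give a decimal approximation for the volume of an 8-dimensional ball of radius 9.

V = 14348907·π^4/8 ≈ 1.74714e+08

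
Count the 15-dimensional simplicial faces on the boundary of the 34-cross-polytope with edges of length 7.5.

Number of 15-faces = 2^(15+1) · C(34,15+1) = 65536 · 2203961430 = 144438816276480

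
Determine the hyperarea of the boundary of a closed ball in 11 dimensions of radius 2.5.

S = n·V_n(r)/r = 11·V_11(2.5)/2.5 (volume-to-surface relation), giving 1953125·π^5/3024 ≈ 197650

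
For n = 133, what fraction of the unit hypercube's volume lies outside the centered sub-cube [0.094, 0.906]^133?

The inner cube has side 1-2·0.094 = 0.812 and volume (0.812)^133 ≈ 9.353e-13, so the shell holds 1 - 9.353e-13 of the volume.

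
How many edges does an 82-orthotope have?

The 82-cube has n·2^(n-1) = 82·2^81 = 82·2417851639229258349412352 = 198263834416799184651812864 edges.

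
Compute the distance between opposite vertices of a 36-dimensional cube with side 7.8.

||(7.8,7.8,...,7.8)|| = √(36)·7.8 = 46.8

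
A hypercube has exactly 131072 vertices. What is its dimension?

Since 2^n = 131072, we have n = 17.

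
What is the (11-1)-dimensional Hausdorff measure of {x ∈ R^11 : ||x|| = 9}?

S = n·V_n(r)/r = 11·V_11(9)/9 (volume-to-surface relation), giving 8264970432·π^5/35 ≈ 7.22641e+10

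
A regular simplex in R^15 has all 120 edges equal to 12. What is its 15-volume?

V_15 = √(16) · 12^15 / (15! · 2^(15/2)) ≈ 260.348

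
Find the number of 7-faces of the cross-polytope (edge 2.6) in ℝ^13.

An n-cross-polytope has 2^(k+1)·C(n,k+1) k-faces. Here 2^8·C(13,8) = 256·1287 = 329472.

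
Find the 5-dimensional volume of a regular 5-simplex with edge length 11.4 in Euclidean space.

V_5 = √(6) · 11.4^5 / (5! · 2^(5/2)) ≈ 694.774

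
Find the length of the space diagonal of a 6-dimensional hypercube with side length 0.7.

Diagonal = √6 · 0.7 ≈ 1.71464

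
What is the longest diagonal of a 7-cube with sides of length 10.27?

||(10.27,10.27,...,10.27)|| = √(7)·10.27 ≈ 27.1719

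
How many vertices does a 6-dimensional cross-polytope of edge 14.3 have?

The 6-dimensional cross-polytope has 2n = 2·6 = 12 vertices.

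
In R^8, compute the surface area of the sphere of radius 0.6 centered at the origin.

S_8(0.6) = 2·π^(8/2)·(0.6)^7 / Γ(8/2) ≈ 0.908944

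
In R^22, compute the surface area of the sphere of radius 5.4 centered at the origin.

S_22(5.4) = 2·π^(22/2)·(5.4)^21 / Γ(22/2) ≈ 3.8921e+14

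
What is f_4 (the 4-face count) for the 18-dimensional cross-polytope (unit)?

f_4(18-orthoplex) = 2^5 · (18 choose 5) = 274176.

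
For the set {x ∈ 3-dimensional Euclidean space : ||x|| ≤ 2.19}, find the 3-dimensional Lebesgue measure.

Volume = π^{3/2}·(2.19)^3/Γ(5/2) ≈ 43.9968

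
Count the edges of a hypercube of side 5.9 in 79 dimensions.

An n-cube has n·2^(n-1) edges. With n = 79: 79·302231454903657293676544 = 23876284937388926200446976.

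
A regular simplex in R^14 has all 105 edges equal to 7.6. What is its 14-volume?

V_14 = √(15) · 7.6^14 / (14! · 2^(14/2)) ≈ 0.744419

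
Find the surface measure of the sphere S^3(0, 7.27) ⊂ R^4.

S = n·V_n(r)/r = 4·V_4(7.27)/7.27 (volume-to-surface relation), giving 7584.61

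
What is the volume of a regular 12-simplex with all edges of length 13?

V = (13^12 / 12!) · √((12+1) / 2^12) ≈ 2740.15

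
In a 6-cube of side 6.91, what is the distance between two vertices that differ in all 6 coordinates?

Diagonal = √6 · 6.91 ≈ 16.926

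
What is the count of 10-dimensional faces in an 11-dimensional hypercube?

Number of 10-faces = C(11,10) · 2^(11-10) = 11 · 2 = 22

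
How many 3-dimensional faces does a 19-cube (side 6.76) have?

Choose 3 of 19 axes to span the face (C(19,3) = 969 ways), then fix each of the remaining 16 coordinates at one of its two extreme values (2^16 = 65536 ways): 969·65536 = 63504384.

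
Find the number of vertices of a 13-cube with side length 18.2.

Number of vertices = 2^13 = 8192.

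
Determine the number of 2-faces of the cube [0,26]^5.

An n-cube has C(n,k)·2^(n-k) k-faces. Here C(5,2)·2^3 = 10·8 = 80.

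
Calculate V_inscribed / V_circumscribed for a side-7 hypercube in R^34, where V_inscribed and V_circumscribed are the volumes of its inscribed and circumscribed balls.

Volume scales as r^n, and r_in/r_out = 1/√34, giving (1/√34)^34 ≈ 9.22271e-27.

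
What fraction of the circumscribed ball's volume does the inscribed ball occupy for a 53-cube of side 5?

V_in/V_out = n^(-n/2) = 53^(-53/2) ≈ 2.02623e-46.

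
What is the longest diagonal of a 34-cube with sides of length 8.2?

Diagonal = √34 · 8.2 ≈ 47.8138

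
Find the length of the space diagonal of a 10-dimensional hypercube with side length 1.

The space diagonal of an n-cube of side s is s√n. Here 1·√10 ≈ 3.16228.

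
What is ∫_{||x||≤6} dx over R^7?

V_7(6) = π^(7/2) · (6)^7 / Γ(7/2 + 1) = 1492992·π^3/35 ≈ 1.32263e+06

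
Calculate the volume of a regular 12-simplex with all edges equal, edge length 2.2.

Volume = 2.2^12 · √(13/2^12) / 12! ≈ 1.51191e-06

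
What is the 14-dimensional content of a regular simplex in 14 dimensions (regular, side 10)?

V = (10^14 / 14!) · √((14+1) / 2^14) ≈ 34.7078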